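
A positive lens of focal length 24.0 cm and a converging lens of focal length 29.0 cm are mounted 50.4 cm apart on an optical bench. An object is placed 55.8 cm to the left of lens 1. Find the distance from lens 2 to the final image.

Lens 1: 1/d_i1 = 1/f₁ − 1/d_o1 = 1/(24.0) − 1/(55.8) = 0.02375, so d_i1 = 42.11 cm.
The intermediate image is 42.11 cm to the right of lens 1, which is 50.4 − (42.11) = 8.290 cm to the left of lens 2, so d_o2 = +8.290 cm.
Lens 2: 1/d_i2 = 1/f₂ − 1/d_o2 = 1/(29.0) − 1/(8.290) = -0.08614, so d_i2 = -11.6 cm.
The final image is virtual, 11.6 cm to the left of lens 2 (overall magnification ≈ -1.1).

11.6 cm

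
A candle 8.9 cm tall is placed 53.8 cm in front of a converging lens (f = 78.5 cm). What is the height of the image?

1/d_i = 1/f − 1/d_o = 1/(78.50) − 1/(53.8) = -0.005849, so d_i = -171.0 cm.
m = −d_i/d_o = +3.178.
|h_i| = |m|·h_o = 3.178 × 8.9 = 28.3 cm. The image is virtual, upright and enlarged, on the same side as the object.

28.3 cm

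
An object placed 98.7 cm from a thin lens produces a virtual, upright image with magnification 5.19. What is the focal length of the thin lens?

m = −d_i/d_o ⇒ d_i = −m·d_o = −(+5.19)·(98.7) = -512.3 cm.
1/f = 1/d_o + 1/d_i = 1/(98.7) + 1/(-512.3) = 0.008180, so f = 122 cm.
Since f is positive, the thin lens is converging.

f = 122 cm (converging)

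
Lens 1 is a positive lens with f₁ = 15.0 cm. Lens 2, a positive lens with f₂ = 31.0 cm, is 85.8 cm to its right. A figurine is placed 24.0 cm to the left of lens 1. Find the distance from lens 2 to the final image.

95.9 cm

Lens 1: 1/d_i1 = 1/f₁ − 1/d_o1 = 1/(15.0) − 1/(24.0) = 0.02500, so d_i1 = 40.00 cm.
The intermediate image is 40.00 cm to the right of lens 1, which is 85.8 − (40.00) = 45.80 cm to the left of lens 2, so d_o2 = +45.80 cm.
Lens 2: 1/d_i2 = 1/f₂ − 1/d_o2 = 1/(31.0) − 1/(45.80) = 0.01042, so d_i2 = 95.9 cm.
The final image is real, 95.9 cm to the right of lens 2 (overall magnification ≈ 3.5).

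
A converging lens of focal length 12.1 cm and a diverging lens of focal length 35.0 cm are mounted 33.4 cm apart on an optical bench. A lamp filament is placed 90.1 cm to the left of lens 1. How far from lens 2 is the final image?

12.5 cm

Lens 1: 1/d_i1 = 1/f₁ − 1/d_o1 = 1/(12.1) − 1/(90.1) = 0.07155, so d_i1 = 13.98 cm.
The intermediate image is 13.98 cm to the right of lens 1, which is 33.4 − (13.98) = 19.42 cm to the left of lens 2, so d_o2 = +19.42 cm.
Lens 2 is diverging, so f₂ = −35.0 cm.
Lens 2: 1/d_i2 = 1/f₂ − 1/d_o2 = 1/(-35.0) − 1/(19.42) = -0.08006, so d_i2 = -12.5 cm.
The final image is virtual, 12.5 cm to the left of lens 2 (overall magnification ≈ -0.100).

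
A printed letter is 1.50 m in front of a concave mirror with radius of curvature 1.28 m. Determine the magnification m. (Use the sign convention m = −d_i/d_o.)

m = -0.744

f = R/2 = 1.28/2 = 0.6400 m.
1/d_i = 1/f − 1/d_o = 1/(0.6400) − 1/(1.50) = 0.8958, so d_i = 1.116 m.
m = −d_i/d_o = −(1.116)/(1.50) = -0.744.
The image is real, inverted and reduced, in front of the mirror.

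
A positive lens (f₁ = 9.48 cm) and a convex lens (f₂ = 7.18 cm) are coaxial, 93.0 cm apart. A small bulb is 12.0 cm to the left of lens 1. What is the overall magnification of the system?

Lens 1: 1/d_i1 = 1/(9.48) − 1/(12.0) = 0.02215, so d_i1 = 45.14 cm; m₁ = −d_i1/d_o1 = -3.762.
d_o2 = 93.0 − (45.14) = 47.86 cm.
Lens 2: 1/d_i2 = 1/(7.18) − 1/(47.86) = 0.1184, so d_i2 = 8.447 cm; m₂ = −d_i2/d_o2 = -0.1765.
m = m₁·m₂ = (-3.762)(-0.1765) = +0.664.

m = +0.664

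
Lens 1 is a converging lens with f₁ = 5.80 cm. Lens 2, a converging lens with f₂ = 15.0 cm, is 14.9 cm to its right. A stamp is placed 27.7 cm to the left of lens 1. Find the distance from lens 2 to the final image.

Lens 1: 1/d_i1 = 1/f₁ − 1/d_o1 = 1/(5.80) − 1/(27.7) = 0.1363, so d_i1 = 7.336 cm.
The intermediate image is 7.336 cm to the right of lens 1, which is 14.9 − (7.336) = 7.564 cm to the left of lens 2, so d_o2 = +7.564 cm.
Lens 2: 1/d_i2 = 1/f₂ − 1/d_o2 = 1/(15.0) − 1/(7.564) = -0.06554, so d_i2 = -15.3 cm.
The final image is virtual, 15.3 cm to the left of lens 2 (overall magnification ≈ -0.53).

15.3 cm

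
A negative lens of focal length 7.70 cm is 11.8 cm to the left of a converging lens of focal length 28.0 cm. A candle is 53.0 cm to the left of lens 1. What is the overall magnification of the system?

f₁ = −7.70 cm (diverging).
Lens 1: 1/d_i1 = 1/(-7.70) − 1/(53.0) = -0.1487, so d_i1 = -6.723 cm; m₁ = −d_i1/d_o1 = +0.1268.
d_o2 = 11.8 − (-6.723) = 18.52 cm.
Lens 2: 1/d_i2 = 1/(28.0) − 1/(18.52) = -0.01828, so d_i2 = -54.70 cm; m₂ = −d_i2/d_o2 = +2.954.
m = m₁·m₂ = (+0.1268)(+2.954) = +0.375.

m = +0.375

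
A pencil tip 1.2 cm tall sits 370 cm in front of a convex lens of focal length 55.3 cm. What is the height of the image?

0.211 cm

1/d_i = 1/f − 1/d_o = 1/(55.30) − 1/(370) = 0.01538, so d_i = 65.02 cm.
m = −d_i/d_o = -0.1757.
|h_i| = |m|·h_o = 0.1757 × 1.2 = 0.211 cm. The image is real, inverted and reduced, on the far side of the lens.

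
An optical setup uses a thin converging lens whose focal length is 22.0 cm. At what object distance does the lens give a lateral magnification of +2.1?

m = −d_i/d_o ⇒ d_i = −m·d_o.
1/f = 1/d_o + 1/d_i = 1/d_o − 1/(m·d_o) = (1 − 1/m)/d_o, so d_o = f(1 − 1/m) = (22.00)(1 − 1/(+2.1)) = 11.5 cm.

11.5 cm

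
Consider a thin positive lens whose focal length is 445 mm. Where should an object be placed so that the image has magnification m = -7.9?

m = −d_i/d_o ⇒ d_i = −m·d_o.
1/f = 1/d_o + 1/d_i = 1/d_o − 1/(m·d_o) = (1 − 1/m)/d_o, so d_o = f(1 − 1/m) = (445.0)(1 − 1/(-7.9)) = 501 mm.

501 mm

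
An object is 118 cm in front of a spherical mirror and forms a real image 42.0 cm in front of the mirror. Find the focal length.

Real image ⇒ d_i = +42.0 cm.
1/f = 1/d_o + 1/d_i = 1/(118) + 1/(42.0) = 0.03228, so f = 31.0 cm.
Since f is positive, the spherical mirror is concave.

f = 31.0 cm (concave)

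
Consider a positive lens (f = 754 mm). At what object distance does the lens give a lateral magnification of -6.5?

m = −d_i/d_o ⇒ d_i = −m·d_o.
1/f = 1/d_o + 1/d_i = 1/d_o − 1/(m·d_o) = (1 − 1/m)/d_o, so d_o = f(1 − 1/m) = (754.0)(1 − 1/(-6.5)) = 870 mm.

870 mm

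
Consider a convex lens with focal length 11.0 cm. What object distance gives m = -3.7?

m = −d_i/d_o ⇒ d_i = −m·d_o.
1/f = 1/d_o + 1/d_i = 1/d_o − 1/(m·d_o) = (1 − 1/m)/d_o, so d_o = f(1 − 1/m) = (11.00)(1 − 1/(-3.7)) = 14.0 cm.

14.0 cm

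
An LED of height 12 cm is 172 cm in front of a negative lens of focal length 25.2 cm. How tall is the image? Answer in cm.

1.53 cm

For a negative lens, f = -25.2 cm.
1/d_i = 1/f − 1/d_o = 1/(-25.20) − 1/(172) = -0.04550, so d_i = -21.98 cm.
m = −d_i/d_o = +0.1278.
|h_i| = |m|·h_o = 0.1278 × 12 = 1.53 cm. The image is virtual, upright and reduced, on the same side as the object.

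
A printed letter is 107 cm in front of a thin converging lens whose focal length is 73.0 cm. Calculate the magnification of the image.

1/d_i = 1/f − 1/d_o = 1/(73.00) − 1/(107) = 0.004353, so d_i = 229.7 cm.
m = −d_i/d_o = −(229.7)/(107) = -2.15.
The image is real, inverted and enlarged, on the far side of the lens.

m = -2.15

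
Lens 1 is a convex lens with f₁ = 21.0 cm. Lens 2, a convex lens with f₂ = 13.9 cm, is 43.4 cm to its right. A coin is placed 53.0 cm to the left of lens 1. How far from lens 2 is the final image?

22.7 cm

Lens 1: 1/d_i1 = 1/f₁ − 1/d_o1 = 1/(21.0) − 1/(53.0) = 0.02875, so d_i1 = 34.78 cm.
The intermediate image is 34.78 cm to the right of lens 1, which is 43.4 − (34.78) = 8.620 cm to the left of lens 2, so d_o2 = +8.620 cm.
Lens 2: 1/d_i2 = 1/f₂ − 1/d_o2 = 1/(13.9) − 1/(8.620) = -0.04407, so d_i2 = -22.7 cm.
The final image is virtual, 22.7 cm to the left of lens 2 (overall magnification ≈ -1.7).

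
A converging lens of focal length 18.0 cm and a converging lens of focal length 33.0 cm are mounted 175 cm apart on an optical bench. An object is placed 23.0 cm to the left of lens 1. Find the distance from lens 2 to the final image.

51.4 cm

Lens 1: 1/d_i1 = 1/f₁ − 1/d_o1 = 1/(18.0) − 1/(23.0) = 0.01208, so d_i1 = 82.80 cm.
The intermediate image is 82.80 cm to the right of lens 1, which is 175 − (82.80) = 92.20 cm to the left of lens 2, so d_o2 = +92.20 cm.
Lens 2: 1/d_i2 = 1/f₂ − 1/d_o2 = 1/(33.0) − 1/(92.20) = 0.01946, so d_i2 = 51.4 cm.
The final image is real, 51.4 cm to the right of lens 2 (overall magnification ≈ 2.0).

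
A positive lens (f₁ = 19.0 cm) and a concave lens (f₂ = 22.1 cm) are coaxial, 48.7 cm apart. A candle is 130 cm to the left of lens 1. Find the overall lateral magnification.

Lens 1: 1/d_i1 = 1/(19.0) − 1/(130) = 0.04494, so d_i1 = 22.25 cm; m₁ = −d_i1/d_o1 = -0.1712.
d_o2 = 48.7 − (22.25) = 26.45 cm.
f₂ = −22.1 cm (diverging).
Lens 2: 1/d_i2 = 1/(-22.1) − 1/(26.45) = -0.08306, so d_i2 = -12.04 cm; m₂ = −d_i2/d_o2 = +0.4552.
m = m₁·m₂ = (-0.1712)(+0.4552) = -0.0779.

m = -0.0779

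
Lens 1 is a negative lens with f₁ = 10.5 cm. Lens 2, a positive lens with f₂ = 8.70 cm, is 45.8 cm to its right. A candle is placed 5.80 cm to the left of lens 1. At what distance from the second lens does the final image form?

Lens 1 is diverging, so f₁ = −10.5 cm.
Lens 1: 1/d_i1 = 1/f₁ − 1/d_o1 = 1/(-10.5) − 1/(5.80) = -0.2677, so d_i1 = -3.736 cm.
The intermediate image is 3.736 cm to the left of lens 1 (virtual), which is 45.8 − (-3.736) = 49.54 cm to the left of lens 2, so d_o2 = +49.54 cm.
Lens 2: 1/d_i2 = 1/f₂ − 1/d_o2 = 1/(8.70) − 1/(49.54) = 0.09476, so d_i2 = 10.6 cm.
The final image is real, 10.6 cm to the right of lens 2 (overall magnification ≈ -0.14).

10.6 cm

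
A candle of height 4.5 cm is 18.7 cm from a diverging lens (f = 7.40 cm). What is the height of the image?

For a diverging lens, f = -7.40 cm.
1/d_i = 1/f − 1/d_o = 1/(-7.400) − 1/(18.7) = -0.1886, so d_i = -5.302 cm.
m = −d_i/d_o = +0.2835.
|h_i| = |m|·h_o = 0.2835 × 4.5 = 1.28 cm. The image is virtual, upright and reduced, on the same side as the object.

1.28 cm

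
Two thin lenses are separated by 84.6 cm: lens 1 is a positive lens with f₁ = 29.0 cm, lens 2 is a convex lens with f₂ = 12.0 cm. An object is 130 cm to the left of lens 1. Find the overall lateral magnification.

Lens 1: 1/d_i1 = 1/(29.0) − 1/(130) = 0.02679, so d_i1 = 37.33 cm; m₁ = −d_i1/d_o1 = -0.2872.
d_o2 = 84.6 − (37.33) = 47.27 cm.
Lens 2: 1/d_i2 = 1/(12.0) − 1/(47.27) = 0.06218, so d_i2 = 16.08 cm; m₂ = −d_i2/d_o2 = -0.3402.
m = m₁·m₂ = (-0.2872)(-0.3402) = +0.0977.

m = +0.0977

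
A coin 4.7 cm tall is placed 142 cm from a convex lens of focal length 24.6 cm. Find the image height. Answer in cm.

1/d_i = 1/f − 1/d_o = 1/(24.60) − 1/(142) = 0.03361, so d_i = 29.75 cm.
m = −d_i/d_o = -0.2095.
|h_i| = |m|·h_o = 0.2095 × 4.7 = 0.985 cm. The image is real, inverted and reduced, on the far side of the lens.

0.985 cm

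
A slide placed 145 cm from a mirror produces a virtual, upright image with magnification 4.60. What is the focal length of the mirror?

m = −d_i/d_o ⇒ d_i = −m·d_o = −(+4.60)·(145) = -667.0 cm.
1/f = 1/d_o + 1/d_i = 1/(145) + 1/(-667.0) = 0.005397, so f = 185 cm.
Since f is positive, the mirror is concave.

f = 185 cm (concave)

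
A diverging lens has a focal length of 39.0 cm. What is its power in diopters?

For a diverging lens, f = −39.0 cm.
f = -39.0 cm = -0.390 m.
P = 1/f = 1/(-0.390 m) = -2.56 D.

P = -2.56 D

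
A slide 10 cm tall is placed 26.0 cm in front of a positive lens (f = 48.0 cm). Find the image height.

21.8 cm

1/d_i = 1/f − 1/d_o = 1/(48.00) − 1/(26.0) = -0.01763, so d_i = -56.73 cm.
m = −d_i/d_o = +2.182.
|h_i| = |m|·h_o = 2.182 × 10 = 21.8 cm. The image is virtual, upright and enlarged, on the same side as the object.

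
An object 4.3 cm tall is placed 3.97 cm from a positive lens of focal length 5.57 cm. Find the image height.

15.0 cm

1/d_i = 1/f − 1/d_o = 1/(5.570) − 1/(3.97) = -0.07236, so d_i = -13.82 cm.
m = −d_i/d_o = +3.481.
|h_i| = |m|·h_o = 3.481 × 4.3 = 15.0 cm. The image is virtual, upright and enlarged, on the same side as the object.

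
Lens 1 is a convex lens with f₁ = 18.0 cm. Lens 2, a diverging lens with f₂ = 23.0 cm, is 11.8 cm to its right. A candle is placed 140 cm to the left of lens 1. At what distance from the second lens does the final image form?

14.4 cm

Lens 1: 1/d_i1 = 1/f₁ − 1/d_o1 = 1/(18.0) − 1/(140) = 0.04841, so d_i1 = 20.66 cm.
The intermediate image is 20.66 cm to the right of lens 1, which lies 8.860 cm to the right of lens 2 — a virtual object — so d_o2 = −8.860 cm.
Lens 2 is diverging, so f₂ = −23.0 cm.
Lens 2: 1/d_i2 = 1/f₂ − 1/d_o2 = 1/(-23.0) − 1/(-8.860) = 0.06939, so d_i2 = 14.4 cm.
The final image is real, 14.4 cm to the right of lens 2 (overall magnification ≈ -0.24).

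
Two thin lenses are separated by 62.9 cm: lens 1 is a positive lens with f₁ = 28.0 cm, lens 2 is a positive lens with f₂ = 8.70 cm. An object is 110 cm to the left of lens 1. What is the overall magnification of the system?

m = +0.179

Lens 1: 1/d_i1 = 1/(28.0) − 1/(110) = 0.02662, so d_i1 = 37.56 cm; m₁ = −d_i1/d_o1 = -0.3415.
d_o2 = 62.9 − (37.56) = 25.34 cm.
Lens 2: 1/d_i2 = 1/(8.70) − 1/(25.34) = 0.07548, so d_i2 = 13.25 cm; m₂ = −d_i2/d_o2 = -0.5228.
m = m₁·m₂ = (-0.3415)(-0.5228) = +0.179.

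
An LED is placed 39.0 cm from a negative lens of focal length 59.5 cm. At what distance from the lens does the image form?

23.6 cm

For a negative lens, f = -59.5 cm.
Lens equation: 1/q = 1/f − 1/p = 1/(-59.50) − 1/(39.0) = -0.01681 − 0.02564 = -0.04245, so q = -23.6 cm.
The image is virtual, upright and reduced, on the same side as the object.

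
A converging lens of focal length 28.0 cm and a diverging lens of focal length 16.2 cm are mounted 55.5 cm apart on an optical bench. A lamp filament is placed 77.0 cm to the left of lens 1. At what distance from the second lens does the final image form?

Lens 1: 1/d_i1 = 1/f₁ − 1/d_o1 = 1/(28.0) − 1/(77.0) = 0.02273, so d_i1 = 44.00 cm.
The intermediate image is 44.00 cm to the right of lens 1, which is 55.5 − (44.00) = 11.50 cm to the left of lens 2, so d_o2 = +11.50 cm.
Lens 2 is diverging, so f₂ = −16.2 cm.
Lens 2: 1/d_i2 = 1/f₂ − 1/d_o2 = 1/(-16.2) − 1/(11.50) = -0.1487, so d_i2 = -6.73 cm.
The final image is virtual, 6.73 cm to the left of lens 2 (overall magnification ≈ -0.33).

6.73 cm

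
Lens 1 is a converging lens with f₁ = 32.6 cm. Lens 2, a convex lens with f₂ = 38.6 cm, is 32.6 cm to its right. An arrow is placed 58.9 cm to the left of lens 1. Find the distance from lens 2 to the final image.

19.7 cm

Lens 1: 1/d_i1 = 1/f₁ − 1/d_o1 = 1/(32.6) − 1/(58.9) = 0.01370, so d_i1 = 73.01 cm.
The intermediate image is 73.01 cm to the right of lens 1, which lies 40.41 cm to the right of lens 2 — a virtual object — so d_o2 = −40.41 cm.
Lens 2: 1/d_i2 = 1/f₂ − 1/d_o2 = 1/(38.6) − 1/(-40.41) = 0.05065, so d_i2 = 19.7 cm.
The final image is real, 19.7 cm to the right of lens 2 (overall magnification ≈ -0.61).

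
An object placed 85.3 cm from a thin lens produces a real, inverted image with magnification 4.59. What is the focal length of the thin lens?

f = 70.0 cm (converging)

m = −d_i/d_o ⇒ d_i = −m·d_o = −(-4.59)·(85.3) = 391.5 cm.
1/f = 1/d_o + 1/d_i = 1/(85.3) + 1/(391.5) = 0.01428, so f = 70.0 cm.
Since f is positive, the thin lens is converging.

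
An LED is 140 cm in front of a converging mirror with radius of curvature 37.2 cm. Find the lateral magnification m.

f = R/2 = 37.2/2 = 18.60 cm.
1/d_i = 1/f − 1/d_o = 1/(18.60) − 1/(140) = 0.04662, so d_i = 21.45 cm.
m = −d_i/d_o = −(21.45)/(140) = -0.153.
The image is real, inverted and reduced, in front of the mirror.

m = -0.153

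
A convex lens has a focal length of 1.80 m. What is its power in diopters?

P = 1/f = 1/(1.80 m) = +0.556 D.

P = +0.556 D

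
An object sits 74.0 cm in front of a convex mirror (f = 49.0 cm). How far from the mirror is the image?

For a convex mirror, f = -49.0 cm.
Mirror equation: 1/v = 1/f − 1/u = 1/(-49.00) − 1/(74.0) = -0.02041 − 0.01351 = -0.03392, so v = -29.5 cm.
The image is virtual, upright and reduced, behind the mirror.

29.5 cm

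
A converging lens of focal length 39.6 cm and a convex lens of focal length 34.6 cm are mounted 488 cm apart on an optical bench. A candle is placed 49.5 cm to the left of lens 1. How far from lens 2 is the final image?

Lens 1: 1/d_i1 = 1/f₁ − 1/d_o1 = 1/(39.6) − 1/(49.5) = 0.005051, so d_i1 = 198.0 cm.
The intermediate image is 198.0 cm to the right of lens 1, which is 488 − (198.0) = 290.0 cm to the left of lens 2, so d_o2 = +290.0 cm.
Lens 2: 1/d_i2 = 1/f₂ − 1/d_o2 = 1/(34.6) − 1/(290.0) = 0.02545, so d_i2 = 39.3 cm.
The final image is real, 39.3 cm to the right of lens 2 (overall magnification ≈ 0.54).

39.3 cm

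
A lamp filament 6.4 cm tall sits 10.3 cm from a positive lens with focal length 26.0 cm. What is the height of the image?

1/d_i = 1/f − 1/d_o = 1/(26.00) − 1/(10.3) = -0.05863, so d_i = -17.06 cm.
m = −d_i/d_o = +1.656.
|h_i| = |m|·h_o = 1.656 × 6.4 = 10.6 cm. The image is virtual, upright and enlarged, on the same side as the object.

10.6 cm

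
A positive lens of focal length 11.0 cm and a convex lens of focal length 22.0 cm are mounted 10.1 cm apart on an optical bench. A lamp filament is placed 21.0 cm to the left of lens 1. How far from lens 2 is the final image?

8.17 cm

Lens 1: 1/d_i1 = 1/f₁ − 1/d_o1 = 1/(11.0) − 1/(21.0) = 0.04329, so d_i1 = 23.10 cm.
The intermediate image is 23.10 cm to the right of lens 1, which lies 13.00 cm to the right of lens 2 — a virtual object — so d_o2 = −13.00 cm.
Lens 2: 1/d_i2 = 1/f₂ − 1/d_o2 = 1/(22.0) − 1/(-13.00) = 0.1224, so d_i2 = 8.17 cm.
The final image is real, 8.17 cm to the right of lens 2 (overall magnification ≈ -0.69).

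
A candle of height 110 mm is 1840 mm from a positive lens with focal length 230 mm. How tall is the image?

1/d_i = 1/f − 1/d_o = 1/(230.0) − 1/(1840) = 0.003804, so d_i = 262.9 mm.
m = −d_i/d_o = -0.1429.
|h_i| = |m|·h_o = 0.1429 × 110 = 15.7 mm. The image is real, inverted and reduced, on the far side of the lens.

15.7 mm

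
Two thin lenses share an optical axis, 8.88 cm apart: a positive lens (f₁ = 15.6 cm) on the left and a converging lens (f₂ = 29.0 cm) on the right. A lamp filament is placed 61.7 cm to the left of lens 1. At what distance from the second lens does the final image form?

8.49 cm

Lens 1: 1/d_i1 = 1/f₁ − 1/d_o1 = 1/(15.6) − 1/(61.7) = 0.04790, so d_i1 = 20.88 cm.
The intermediate image is 20.88 cm to the right of lens 1, which lies 12.00 cm to the right of lens 2 — a virtual object — so d_o2 = −12.00 cm.
Lens 2: 1/d_i2 = 1/f₂ − 1/d_o2 = 1/(29.0) − 1/(-12.00) = 0.1178, so d_i2 = 8.49 cm.
The final image is real, 8.49 cm to the right of lens 2 (overall magnification ≈ -0.24).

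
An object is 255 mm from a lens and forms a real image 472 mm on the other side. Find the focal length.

f = 166 mm (converging)

Real image ⇒ d_i = +472 mm.
1/f = 1/d_o + 1/d_i = 1/(255) + 1/(472) = 0.006040, so f = 166 mm.
Since f is positive, the lens is converging.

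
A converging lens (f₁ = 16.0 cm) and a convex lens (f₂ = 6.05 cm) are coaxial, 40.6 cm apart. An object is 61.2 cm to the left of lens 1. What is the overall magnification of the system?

Lens 1: 1/d_i1 = 1/(16.0) − 1/(61.2) = 0.04616, so d_i1 = 21.66 cm; m₁ = −d_i1/d_o1 = -0.3539.
d_o2 = 40.6 − (21.66) = 18.94 cm.
Lens 2: 1/d_i2 = 1/(6.05) − 1/(18.94) = 0.1125, so d_i2 = 8.890 cm; m₂ = −d_i2/d_o2 = -0.4694.
m = m₁·m₂ = (-0.3539)(-0.4694) = +0.166.

m = +0.166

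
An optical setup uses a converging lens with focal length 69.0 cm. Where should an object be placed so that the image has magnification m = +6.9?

59.0 cm

m = −d_i/d_o ⇒ d_i = −m·d_o.
1/f = 1/d_o + 1/d_i = 1/d_o − 1/(m·d_o) = (1 − 1/m)/d_o, so d_o = f(1 − 1/m) = (69.00)(1 − 1/(+6.9)) = 59.0 cm.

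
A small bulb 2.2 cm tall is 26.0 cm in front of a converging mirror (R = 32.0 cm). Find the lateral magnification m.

m = -1.60

f = R/2 = 32.0/2 = 16.00 cm.
1/d_i = 1/f − 1/d_o = 1/(16.00) − 1/(26.0) = 0.02404, so d_i = 41.60 cm.
m = −d_i/d_o = −(41.60)/(26.0) = -1.60.
The image is real, inverted and enlarged, in front of the mirror.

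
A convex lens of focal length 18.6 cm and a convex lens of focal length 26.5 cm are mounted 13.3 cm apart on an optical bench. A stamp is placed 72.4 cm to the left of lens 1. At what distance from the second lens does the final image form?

Lens 1: 1/d_i1 = 1/f₁ − 1/d_o1 = 1/(18.6) − 1/(72.4) = 0.03995, so d_i1 = 25.03 cm.
The intermediate image is 25.03 cm to the right of lens 1, which lies 11.73 cm to the right of lens 2 — a virtual object — so d_o2 = −11.73 cm.
Lens 2: 1/d_i2 = 1/f₂ − 1/d_o2 = 1/(26.5) − 1/(-11.73) = 0.1230, so d_i2 = 8.13 cm.
The final image is real, 8.13 cm to the right of lens 2 (overall magnification ≈ -0.24).

8.13 cm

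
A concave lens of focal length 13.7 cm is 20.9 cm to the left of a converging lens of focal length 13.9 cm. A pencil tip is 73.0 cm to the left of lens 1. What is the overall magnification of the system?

m = -0.119

f₁ = −13.7 cm (diverging).
Lens 1: 1/d_i1 = 1/(-13.7) − 1/(73.0) = -0.08669, so d_i1 = -11.54 cm; m₁ = −d_i1/d_o1 = +0.1581.
d_o2 = 20.9 − (-11.54) = 32.44 cm.
Lens 2: 1/d_i2 = 1/(13.9) − 1/(32.44) = 0.04112, so d_i2 = 24.32 cm; m₂ = −d_i2/d_o2 = -0.7497.
m = m₁·m₂ = (+0.1581)(-0.7497) = -0.119.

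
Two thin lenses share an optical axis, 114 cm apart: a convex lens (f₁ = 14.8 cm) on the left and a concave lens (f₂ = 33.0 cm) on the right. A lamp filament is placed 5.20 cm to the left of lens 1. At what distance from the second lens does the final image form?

26.0 cm

Lens 1: 1/d_i1 = 1/f₁ − 1/d_o1 = 1/(14.8) − 1/(5.20) = -0.1247, so d_i1 = -8.017 cm.
The intermediate image is 8.017 cm to the left of lens 1 (virtual), which is 114 − (-8.017) = 122.0 cm to the left of lens 2, so d_o2 = +122.0 cm.
Lens 2 is diverging, so f₂ = −33.0 cm.
Lens 2: 1/d_i2 = 1/f₂ − 1/d_o2 = 1/(-33.0) − 1/(122.0) = -0.03850, so d_i2 = -26.0 cm.
The final image is virtual, 26.0 cm to the left of lens 2 (overall magnification ≈ 0.33).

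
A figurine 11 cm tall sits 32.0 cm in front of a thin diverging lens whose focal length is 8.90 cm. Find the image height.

For a diverging lens, f = -8.90 cm.
1/d_i = 1/f − 1/d_o = 1/(-8.900) − 1/(32.0) = -0.1436, so d_i = -6.963 cm.
m = −d_i/d_o = +0.2176.
|h_i| = |m|·h_o = 0.2176 × 11 = 2.39 cm. The image is virtual, upright and reduced, on the same side as the object.

2.39 cm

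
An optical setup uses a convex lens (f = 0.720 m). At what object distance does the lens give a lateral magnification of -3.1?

0.952 m

m = −d_i/d_o ⇒ d_i = −m·d_o.
1/f = 1/d_o + 1/d_i = 1/d_o − 1/(m·d_o) = (1 − 1/m)/d_o, so d_o = f(1 − 1/m) = (0.7200)(1 − 1/(-3.1)) = 0.952 m.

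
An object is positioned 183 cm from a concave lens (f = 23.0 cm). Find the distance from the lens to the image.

For a concave lens, f = -23.0 cm.
Thin-lens equation: 1/d_i = 1/f − 1/d_o = 1/(-23.00) − 1/(183) = -0.04348 − 0.005464 = -0.04894, so d_i = -20.4 cm.
The image is virtual, upright and reduced, on the same side as the object.

20.4 cm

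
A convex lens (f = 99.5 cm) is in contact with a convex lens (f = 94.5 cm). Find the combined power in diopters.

P = +2.06 D

P₁ = 1/f₁ = 1/(0.995 m) = +1.005 D; P₂ = 1/f₂ = 1/(0.945 m) = +1.058 D.
For thin lenses in contact, P = P₁ + P₂ = (+1.005) + (+1.058) = +2.06 D.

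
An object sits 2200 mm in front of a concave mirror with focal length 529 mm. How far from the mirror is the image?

Mirror equation: 1/d_i = 1/f − 1/d_o = 1/(529.0) − 1/(2200) = 0.001890 − 0.0004545 = 0.001436, so d_i = 696 mm.
The image is real, inverted and reduced, in front of the mirror.

696 mm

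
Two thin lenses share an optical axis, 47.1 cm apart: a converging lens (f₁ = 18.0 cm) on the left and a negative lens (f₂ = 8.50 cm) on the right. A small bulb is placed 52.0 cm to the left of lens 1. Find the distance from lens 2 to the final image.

Lens 1: 1/d_i1 = 1/f₁ − 1/d_o1 = 1/(18.0) − 1/(52.0) = 0.03632, so d_i1 = 27.53 cm.
The intermediate image is 27.53 cm to the right of lens 1, which is 47.1 − (27.53) = 19.57 cm to the left of lens 2, so d_o2 = +19.57 cm.
Lens 2 is diverging, so f₂ = −8.50 cm.
Lens 2: 1/d_i2 = 1/f₂ − 1/d_o2 = 1/(-8.50) − 1/(19.57) = -0.1687, so d_i2 = -5.93 cm.
The final image is virtual, 5.93 cm to the left of lens 2 (overall magnification ≈ -0.16).

5.93 cm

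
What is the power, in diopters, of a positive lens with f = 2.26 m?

P = 1/f = 1/(2.26 m) = +0.442 D.

P = +0.442 D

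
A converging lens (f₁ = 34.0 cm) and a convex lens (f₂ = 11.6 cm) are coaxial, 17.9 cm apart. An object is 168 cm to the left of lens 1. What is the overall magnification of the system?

Lens 1: 1/d_i1 = 1/(34.0) − 1/(168) = 0.02346, so d_i1 = 42.63 cm; m₁ = −d_i1/d_o1 = -0.2538.
d_o2 = 17.9 − (42.63) = -24.73 cm (virtual object).
Lens 2: 1/d_i2 = 1/(11.6) − 1/(-24.73) = 0.1266, so d_i2 = 7.896 cm; m₂ = −d_i2/d_o2 = +0.3193.
m = m₁·m₂ = (-0.2538)(+0.3193) = -0.0810.

m = -0.0810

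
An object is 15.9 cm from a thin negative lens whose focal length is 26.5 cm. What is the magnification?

m = +0.625

For a negative lens, f = -26.5 cm.
1/d_i = 1/f − 1/d_o = 1/(-26.50) − 1/(15.9) = -0.1006, so d_i = -9.938 cm.
m = −d_i/d_o = −(-9.938)/(15.9) = +0.625.
The image is virtual, upright and reduced, on the same side as the object.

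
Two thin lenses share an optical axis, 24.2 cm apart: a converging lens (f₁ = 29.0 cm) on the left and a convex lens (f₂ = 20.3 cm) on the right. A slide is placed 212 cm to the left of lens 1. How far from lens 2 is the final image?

Lens 1: 1/d_i1 = 1/f₁ − 1/d_o1 = 1/(29.0) − 1/(212) = 0.02977, so d_i1 = 33.60 cm.
The intermediate image is 33.60 cm to the right of lens 1, which lies 9.400 cm to the right of lens 2 — a virtual object — so d_o2 = −9.400 cm.
Lens 2: 1/d_i2 = 1/f₂ − 1/d_o2 = 1/(20.3) − 1/(-9.400) = 0.1556, so d_i2 = 6.42 cm.
The final image is real, 6.42 cm to the right of lens 2 (overall magnification ≈ -0.11).

6.42 cm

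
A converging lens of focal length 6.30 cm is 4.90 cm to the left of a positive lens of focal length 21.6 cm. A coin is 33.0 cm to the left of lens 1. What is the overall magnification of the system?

m = -0.208

Lens 1: 1/d_i1 = 1/(6.30) − 1/(33.0) = 0.1284, so d_i1 = 7.787 cm; m₁ = −d_i1/d_o1 = -0.2360.
d_o2 = 4.90 − (7.787) = -2.887 cm (virtual object).
Lens 2: 1/d_i2 = 1/(21.6) − 1/(-2.887) = 0.3927, so d_i2 = 2.547 cm; m₂ = −d_i2/d_o2 = +0.8821.
m = m₁·m₂ = (-0.2360)(+0.8821) = -0.208.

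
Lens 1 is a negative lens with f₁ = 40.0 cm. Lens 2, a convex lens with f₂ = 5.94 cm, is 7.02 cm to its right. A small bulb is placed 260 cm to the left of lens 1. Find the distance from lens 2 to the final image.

6.93 cm

Lens 1 is diverging, so f₁ = −40.0 cm.
Lens 1: 1/d_i1 = 1/f₁ − 1/d_o1 = 1/(-40.0) − 1/(260) = -0.02885, so d_i1 = -34.67 cm.
The intermediate image is 34.67 cm to the left of lens 1 (virtual), which is 7.02 − (-34.67) = 41.69 cm to the left of lens 2, so d_o2 = +41.69 cm.
Lens 2: 1/d_i2 = 1/f₂ − 1/d_o2 = 1/(5.94) − 1/(41.69) = 0.1444, so d_i2 = 6.93 cm.
The final image is real, 6.93 cm to the right of lens 2 (overall magnification ≈ -0.022).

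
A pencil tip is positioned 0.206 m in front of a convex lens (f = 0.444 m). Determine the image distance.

Thin-lens equation: 1/d_i = 1/f − 1/d_o = 1/(0.4440) − 1/(0.206) = 2.252 − 4.854 = -2.602, so d_i = -0.384 m.
The image is virtual, upright and enlarged, on the same side as the object.

0.384 m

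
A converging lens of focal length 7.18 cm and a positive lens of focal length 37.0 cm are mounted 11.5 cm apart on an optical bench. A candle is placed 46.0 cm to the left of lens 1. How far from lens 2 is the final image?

3.26 cm

Lens 1: 1/d_i1 = 1/f₁ − 1/d_o1 = 1/(7.18) − 1/(46.0) = 0.1175, so d_i1 = 8.508 cm.
The intermediate image is 8.508 cm to the right of lens 1, which is 11.5 − (8.508) = 2.992 cm to the left of lens 2, so d_o2 = +2.992 cm.
Lens 2: 1/d_i2 = 1/f₂ − 1/d_o2 = 1/(37.0) − 1/(2.992) = -0.3072, so d_i2 = -3.26 cm.
The final image is virtual, 3.26 cm to the left of lens 2 (overall magnification ≈ -0.20).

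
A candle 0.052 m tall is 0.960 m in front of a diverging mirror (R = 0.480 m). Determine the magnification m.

f = R/2 = 0.480/2 = 0.2400 m; for a diverging mirror, f = -0.2400 m.
1/d_i = 1/f − 1/d_o = 1/(-0.2400) − 1/(0.960) = -5.208, so d_i = -0.1920 m.
m = −d_i/d_o = −(-0.1920)/(0.960) = +0.200.
The image is virtual, upright and reduced, behind the mirror.

m = +0.200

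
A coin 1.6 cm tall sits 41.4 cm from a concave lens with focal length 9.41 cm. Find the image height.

0.296 cm

For a concave lens, f = -9.41 cm.
1/d_i = 1/f − 1/d_o = 1/(-9.410) − 1/(41.4) = -0.1304, so d_i = -7.667 cm.
m = −d_i/d_o = +0.1852.
|h_i| = |m|·h_o = 0.1852 × 1.6 = 0.296 cm. The image is virtual, upright and reduced, on the same side as the object.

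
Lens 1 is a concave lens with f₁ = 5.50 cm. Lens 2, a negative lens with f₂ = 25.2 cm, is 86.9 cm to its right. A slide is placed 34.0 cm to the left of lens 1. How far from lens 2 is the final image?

Lens 1 is diverging, so f₁ = −5.50 cm.
Lens 1: 1/d_i1 = 1/f₁ − 1/d_o1 = 1/(-5.50) − 1/(34.0) = -0.2112, so d_i1 = -4.734 cm.
The intermediate image is 4.734 cm to the left of lens 1 (virtual), which is 86.9 − (-4.734) = 91.63 cm to the left of lens 2, so d_o2 = +91.63 cm.
Lens 2 is diverging, so f₂ = −25.2 cm.
Lens 2: 1/d_i2 = 1/f₂ − 1/d_o2 = 1/(-25.2) − 1/(91.63) = -0.05060, so d_i2 = -19.8 cm.
The final image is virtual, 19.8 cm to the left of lens 2 (overall magnification ≈ 0.030).

19.8 cm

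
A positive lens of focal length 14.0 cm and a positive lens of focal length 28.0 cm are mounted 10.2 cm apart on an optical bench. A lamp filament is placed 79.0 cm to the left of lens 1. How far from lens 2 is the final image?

5.48 cm

Lens 1: 1/d_i1 = 1/f₁ − 1/d_o1 = 1/(14.0) − 1/(79.0) = 0.05877, so d_i1 = 17.02 cm.
The intermediate image is 17.02 cm to the right of lens 1, which lies 6.820 cm to the right of lens 2 — a virtual object — so d_o2 = −6.820 cm.
Lens 2: 1/d_i2 = 1/f₂ − 1/d_o2 = 1/(28.0) − 1/(-6.820) = 0.1823, so d_i2 = 5.48 cm.
The final image is real, 5.48 cm to the right of lens 2 (overall magnification ≈ -0.17).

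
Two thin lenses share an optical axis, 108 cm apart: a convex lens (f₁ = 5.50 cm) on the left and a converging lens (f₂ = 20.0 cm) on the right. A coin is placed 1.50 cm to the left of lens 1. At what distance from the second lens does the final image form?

24.4 cm

Lens 1: 1/d_i1 = 1/f₁ − 1/d_o1 = 1/(5.50) − 1/(1.50) = -0.4848, so d_i1 = -2.062 cm.
The intermediate image is 2.062 cm to the left of lens 1 (virtual), which is 108 − (-2.062) = 110.1 cm to the left of lens 2, so d_o2 = +110.1 cm.
Lens 2: 1/d_i2 = 1/f₂ − 1/d_o2 = 1/(20.0) − 1/(110.1) = 0.04092, so d_i2 = 24.4 cm.
The final image is real, 24.4 cm to the right of lens 2 (overall magnification ≈ -0.31).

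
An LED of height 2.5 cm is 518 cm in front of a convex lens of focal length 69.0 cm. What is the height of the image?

0.384 cm

1/d_i = 1/f − 1/d_o = 1/(69.00) − 1/(518) = 0.01256, so d_i = 79.60 cm.
m = −d_i/d_o = -0.1537.
|h_i| = |m|·h_o = 0.1537 × 2.5 = 0.384 cm. The image is real, inverted and reduced, on the far side of the lens.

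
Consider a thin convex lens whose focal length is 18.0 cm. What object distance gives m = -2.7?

24.7 cm

m = −d_i/d_o ⇒ d_i = −m·d_o.
1/f = 1/d_o + 1/d_i = 1/d_o − 1/(m·d_o) = (1 − 1/m)/d_o, so d_o = f(1 − 1/m) = (18.00)(1 − 1/(-2.7)) = 24.7 cm.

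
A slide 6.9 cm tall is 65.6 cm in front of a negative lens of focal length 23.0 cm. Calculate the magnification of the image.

m = +0.260

For a negative lens, f = -23.0 cm.
1/d_i = 1/f − 1/d_o = 1/(-23.00) − 1/(65.6) = -0.05872, so d_i = -17.03 cm.
m = −d_i/d_o = −(-17.03)/(65.6) = +0.260.
The image is virtual, upright and reduced, on the same side as the object.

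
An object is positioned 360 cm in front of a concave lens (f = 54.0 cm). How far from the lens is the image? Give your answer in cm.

47.0 cm

For a concave lens, f = -54.0 cm.
Thin-lens equation: 1/d_i = 1/f − 1/d_o = 1/(-54.00) − 1/(360) = -0.01852 − 0.002778 = -0.02130, so d_i = -47.0 cm.
The image is virtual, upright and reduced, on the same side as the object.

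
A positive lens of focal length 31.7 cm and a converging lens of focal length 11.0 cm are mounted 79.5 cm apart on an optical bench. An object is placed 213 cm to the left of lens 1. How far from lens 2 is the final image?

14.9 cm

Lens 1: 1/d_i1 = 1/f₁ − 1/d_o1 = 1/(31.7) − 1/(213) = 0.02685, so d_i1 = 37.24 cm.
The intermediate image is 37.24 cm to the right of lens 1, which is 79.5 − (37.24) = 42.26 cm to the left of lens 2, so d_o2 = +42.26 cm.
Lens 2: 1/d_i2 = 1/f₂ − 1/d_o2 = 1/(11.0) − 1/(42.26) = 0.06725, so d_i2 = 14.9 cm.
The final image is real, 14.9 cm to the right of lens 2 (overall magnification ≈ 0.062).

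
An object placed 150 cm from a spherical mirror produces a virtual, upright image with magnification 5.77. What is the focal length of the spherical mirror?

f = 181 cm (concave)

m = −d_i/d_o ⇒ d_i = −m·d_o = −(+5.77)·(150) = -865.5 cm.
1/f = 1/d_o + 1/d_i = 1/(150) + 1/(-865.5) = 0.005511, so f = 181 cm.
Since f is positive, the spherical mirror is concave.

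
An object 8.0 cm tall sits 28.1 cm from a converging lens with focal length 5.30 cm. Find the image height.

1.86 cm

1/d_i = 1/f − 1/d_o = 1/(5.300) − 1/(28.1) = 0.1531, so d_i = 6.532 cm.
m = −d_i/d_o = -0.2325.
|h_i| = |m|·h_o = 0.2325 × 8.0 = 1.86 cm. The image is real, inverted and reduced, on the far side of the lens.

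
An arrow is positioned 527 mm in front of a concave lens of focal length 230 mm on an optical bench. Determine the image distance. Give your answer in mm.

160 mm

For a concave lens, f = -230 mm.
Thin-lens equation: 1/v = 1/f − 1/u = 1/(-230.0) − 1/(527) = -0.004348 − 0.001898 = -0.006245, so v = -160 mm.
The image is virtual, upright and reduced, on the same side as the object.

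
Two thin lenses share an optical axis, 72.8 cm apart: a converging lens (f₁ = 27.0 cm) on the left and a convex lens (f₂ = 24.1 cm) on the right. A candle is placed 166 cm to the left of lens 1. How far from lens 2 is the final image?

59.4 cm

Lens 1: 1/d_i1 = 1/f₁ − 1/d_o1 = 1/(27.0) − 1/(166) = 0.03101, so d_i1 = 32.24 cm.
The intermediate image is 32.24 cm to the right of lens 1, which is 72.8 − (32.24) = 40.56 cm to the left of lens 2, so d_o2 = +40.56 cm.
Lens 2: 1/d_i2 = 1/f₂ − 1/d_o2 = 1/(24.1) − 1/(40.56) = 0.01684, so d_i2 = 59.4 cm.
The final image is real, 59.4 cm to the right of lens 2 (overall magnification ≈ 0.28).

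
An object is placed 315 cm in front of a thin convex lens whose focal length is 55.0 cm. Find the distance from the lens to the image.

66.6 cm

Thin-lens equation: 1/d_i = 1/f − 1/d_o = 1/(55.00) − 1/(315) = 0.01818 − 0.003175 = 0.01501, so d_i = 66.6 cm.
The image is real, inverted and reduced, on the far side of the lens.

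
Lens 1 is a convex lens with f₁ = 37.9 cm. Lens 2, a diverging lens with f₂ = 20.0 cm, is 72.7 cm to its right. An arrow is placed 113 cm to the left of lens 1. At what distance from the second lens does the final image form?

8.79 cm

Lens 1: 1/d_i1 = 1/f₁ − 1/d_o1 = 1/(37.9) − 1/(113) = 0.01754, so d_i1 = 57.03 cm.
The intermediate image is 57.03 cm to the right of lens 1, which is 72.7 − (57.03) = 15.67 cm to the left of lens 2, so d_o2 = +15.67 cm.
Lens 2 is diverging, so f₂ = −20.0 cm.
Lens 2: 1/d_i2 = 1/f₂ − 1/d_o2 = 1/(-20.0) − 1/(15.67) = -0.1138, so d_i2 = -8.79 cm.
The final image is virtual, 8.79 cm to the left of lens 2 (overall magnification ≈ -0.28).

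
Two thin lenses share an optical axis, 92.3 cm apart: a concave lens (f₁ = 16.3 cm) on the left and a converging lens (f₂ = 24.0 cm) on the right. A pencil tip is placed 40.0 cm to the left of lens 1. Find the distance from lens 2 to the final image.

Lens 1 is diverging, so f₁ = −16.3 cm.
Lens 1: 1/d_i1 = 1/f₁ − 1/d_o1 = 1/(-16.3) − 1/(40.0) = -0.08635, so d_i1 = -11.58 cm.
The intermediate image is 11.58 cm to the left of lens 1 (virtual), which is 92.3 − (-11.58) = 103.9 cm to the left of lens 2, so d_o2 = +103.9 cm.
Lens 2: 1/d_i2 = 1/f₂ − 1/d_o2 = 1/(24.0) − 1/(103.9) = 0.03204, so d_i2 = 31.2 cm.
The final image is real, 31.2 cm to the right of lens 2 (overall magnification ≈ -0.087).

31.2 cm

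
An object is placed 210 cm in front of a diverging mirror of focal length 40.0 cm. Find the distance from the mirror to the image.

33.6 cm

For a diverging mirror, f = -40.0 cm.
Mirror equation: 1/s_i = 1/f − 1/s_o = 1/(-40.00) − 1/(210) = -0.02500 − 0.004762 = -0.02976, so s_i = -33.6 cm.
The image is virtual, upright and reduced, behind the mirror.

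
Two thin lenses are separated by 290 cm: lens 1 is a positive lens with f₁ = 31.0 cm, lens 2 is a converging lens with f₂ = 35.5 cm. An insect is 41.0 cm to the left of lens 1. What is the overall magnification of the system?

Lens 1: 1/d_i1 = 1/(31.0) − 1/(41.0) = 0.007868, so d_i1 = 127.1 cm; m₁ = −d_i1/d_o1 = -3.100.
d_o2 = 290 − (127.1) = 162.9 cm.
Lens 2: 1/d_i2 = 1/(35.5) − 1/(162.9) = 0.02203, so d_i2 = 45.39 cm; m₂ = −d_i2/d_o2 = -0.2786.
m = m₁·m₂ = (-3.100)(-0.2786) = +0.864.

m = +0.864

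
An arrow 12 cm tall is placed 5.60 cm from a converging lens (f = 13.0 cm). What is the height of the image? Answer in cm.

1/d_i = 1/f − 1/d_o = 1/(13.00) − 1/(5.60) = -0.1016, so d_i = -9.838 cm.
m = −d_i/d_o = +1.757.
|h_i| = |m|·h_o = 1.757 × 12 = 21.1 cm. The image is virtual, upright and enlarged, on the same side as the object.

21.1 cm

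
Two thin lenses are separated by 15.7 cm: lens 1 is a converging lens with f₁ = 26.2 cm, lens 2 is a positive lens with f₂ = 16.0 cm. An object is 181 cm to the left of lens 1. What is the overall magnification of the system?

m = -0.0875

Lens 1: 1/d_i1 = 1/(26.2) − 1/(181) = 0.03264, so d_i1 = 30.63 cm; m₁ = −d_i1/d_o1 = -0.1692.
d_o2 = 15.7 − (30.63) = -14.93 cm (virtual object).
Lens 2: 1/d_i2 = 1/(16.0) − 1/(-14.93) = 0.1295, so d_i2 = 7.723 cm; m₂ = −d_i2/d_o2 = +0.5173.
m = m₁·m₂ = (-0.1692)(+0.5173) = -0.0875.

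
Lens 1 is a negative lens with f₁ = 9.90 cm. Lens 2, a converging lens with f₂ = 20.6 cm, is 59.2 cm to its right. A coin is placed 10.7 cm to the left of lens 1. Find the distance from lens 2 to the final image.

30.3 cm

Lens 1 is diverging, so f₁ = −9.90 cm.
Lens 1: 1/d_i1 = 1/f₁ − 1/d_o1 = 1/(-9.90) − 1/(10.7) = -0.1945, so d_i1 = -5.142 cm.
The intermediate image is 5.142 cm to the left of lens 1 (virtual), which is 59.2 − (-5.142) = 64.34 cm to the left of lens 2, so d_o2 = +64.34 cm.
Lens 2: 1/d_i2 = 1/f₂ − 1/d_o2 = 1/(20.6) − 1/(64.34) = 0.03300, so d_i2 = 30.3 cm.
The final image is real, 30.3 cm to the right of lens 2 (overall magnification ≈ -0.23).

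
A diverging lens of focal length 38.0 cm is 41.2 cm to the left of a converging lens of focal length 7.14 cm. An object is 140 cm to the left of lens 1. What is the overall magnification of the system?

f₁ = −38.0 cm (diverging).
Lens 1: 1/d_i1 = 1/(-38.0) − 1/(140) = -0.03346, so d_i1 = -29.89 cm; m₁ = −d_i1/d_o1 = +0.2135.
d_o2 = 41.2 − (-29.89) = 71.09 cm.
Lens 2: 1/d_i2 = 1/(7.14) − 1/(71.09) = 0.1260, so d_i2 = 7.937 cm; m₂ = −d_i2/d_o2 = -0.1116.
m = m₁·m₂ = (+0.2135)(-0.1116) = -0.0238.

m = -0.0238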